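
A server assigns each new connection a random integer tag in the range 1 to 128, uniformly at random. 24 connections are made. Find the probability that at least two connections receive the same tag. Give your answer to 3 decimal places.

It's easier to compute the probability that all 24 are distinct.
P(all distinct) = 128/128 · 127/128 · ··· · 105/128 ≈ 0.100.
So the probability of at least one match is 1 − 0.100 = 0.900.

0.900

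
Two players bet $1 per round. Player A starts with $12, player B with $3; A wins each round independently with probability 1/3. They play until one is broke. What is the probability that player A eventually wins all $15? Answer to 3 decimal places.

0.125

Let r = q/p = (2/3)/(1/3) = 2. The recurrence P(i) = p·P(i+1) + q·P(i−1) with P(0)=0, P(15)=1 gives P(i) = (1 − r^i)/(1 − r^15).
P(12) = (1 − (2)^12) / (1 − (2)^15) = 585/4681 ≈ 0.125.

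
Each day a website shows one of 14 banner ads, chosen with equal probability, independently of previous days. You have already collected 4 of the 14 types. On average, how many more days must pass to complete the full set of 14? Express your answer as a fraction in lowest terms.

Starting from 4 distinct types, each trial gives a new one with probability (14−i)/14 when i types are held, so the wait for the next new type is 14/(14−i).
E = 14/10 + 14/9 + 14/8 + 14/7 + 14/6 + 14/5 + 14/4 + 14/3 + 14/2 + 14/1 = 7381/180.

7381/180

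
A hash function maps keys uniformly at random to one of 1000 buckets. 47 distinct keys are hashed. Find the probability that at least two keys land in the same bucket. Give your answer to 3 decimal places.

It's easier to compute the probability that all 47 are distinct.
P(all distinct) = 1000/1000 · 999/1000 · ··· · 954/1000 ≈ 0.333.
So the probability of at least one match is 1 − 0.333 = 0.667.

0.667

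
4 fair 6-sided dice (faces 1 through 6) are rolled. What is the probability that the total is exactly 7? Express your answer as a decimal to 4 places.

0.0154

There are 6^4 = 1296 equally likely outcomes.
The number of ordered 4-tuples from {1,…,6} summing to 7 is 20.
P(sum = 7) = 20/1296 = 5/324 ≈ 0.0154.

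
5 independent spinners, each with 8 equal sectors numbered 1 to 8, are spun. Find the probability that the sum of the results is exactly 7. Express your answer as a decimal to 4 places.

0.0005

There are 8^5 = 32768 equally likely outcomes.
The number of ordered 5-tuples from {1,…,8} summing to 7 is 15.
P(sum = 7) = 15/32768 ≈ 0.0005.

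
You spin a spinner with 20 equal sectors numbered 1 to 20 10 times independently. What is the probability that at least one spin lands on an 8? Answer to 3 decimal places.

0.401

P(no spin lands on an 8) = (19/20)^10 ≈ 0.599.
P(at least one) = 1 − 0.599 = 0.401.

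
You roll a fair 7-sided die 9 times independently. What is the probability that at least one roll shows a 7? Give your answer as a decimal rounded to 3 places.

0.750

P(no roll shows a 7) = (6/7)^9 ≈ 0.250.
P(at least one) = 1 − 0.250 = 0.750.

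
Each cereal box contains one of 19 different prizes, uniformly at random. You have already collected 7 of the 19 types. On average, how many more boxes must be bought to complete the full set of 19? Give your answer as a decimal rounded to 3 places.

Starting from 7 distinct types, each trial gives a new one with probability (19−i)/19 when i types are held, so the wait for the next new type is 19/(19−i).
E = 19/12 + 19/11 + 19/10 + 19/9 + 19/8 + 19/7 + 19/6 + 19/5 + 19/4 + 19/3 + 19/2 + 19/1 = 1634399/27720 ≈ 58.961.

58.961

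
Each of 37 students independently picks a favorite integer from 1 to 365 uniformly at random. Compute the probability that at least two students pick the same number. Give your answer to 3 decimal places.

0.849

It's easier to compute the probability that all 37 are distinct.
P(all distinct) = 365/365 · 364/365 · ··· · 329/365 ≈ 0.151.
So the probability of at least one match is 1 − 0.151 = 0.849.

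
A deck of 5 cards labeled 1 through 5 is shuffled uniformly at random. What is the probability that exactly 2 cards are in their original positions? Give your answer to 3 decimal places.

Choose which 2 of the 5 are fixed: C(5,2) = 10 ways.
The remaining 3 must have no fixed point: D(3) = 2.
P = 10·2/120 = 1/6 ≈ 0.167.

0.167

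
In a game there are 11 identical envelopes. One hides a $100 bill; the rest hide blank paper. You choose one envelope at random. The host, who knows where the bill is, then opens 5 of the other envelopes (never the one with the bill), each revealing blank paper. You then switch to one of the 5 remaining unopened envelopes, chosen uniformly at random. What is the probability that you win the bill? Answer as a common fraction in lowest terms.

Your original envelope holds the bill with probability 1/11, so the other 10 collectively hold it with probability 10/11.
The host can always find 5 empty envelopes to open, so the reveals don't change that 10/11; it is now spread over the 5 remaining unopened envelopes.
P(win by switching) = (10/11) · (1/5) = 2/11.

2/11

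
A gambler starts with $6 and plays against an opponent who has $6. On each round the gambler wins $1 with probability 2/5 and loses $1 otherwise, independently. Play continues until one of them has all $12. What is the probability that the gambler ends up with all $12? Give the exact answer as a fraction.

Let r = q/p = (3/5)/(2/5) = 3/2. The recurrence P(i) = p·P(i+1) + q·P(i−1) with P(0)=0, P(12)=1 gives P(i) = (1 − r^i)/(1 − r^12).
P(6) = (1 − (3/2)^6) / (1 − (3/2)^12) = 64/793.

64/793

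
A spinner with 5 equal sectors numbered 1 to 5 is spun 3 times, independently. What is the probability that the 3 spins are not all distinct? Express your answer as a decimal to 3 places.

0.520

P(all 3 different) = 5/5 · 4/5 · ··· · 3/5 ≈ 0.480.
P(at least two equal) = 1 − 0.480 = 0.520.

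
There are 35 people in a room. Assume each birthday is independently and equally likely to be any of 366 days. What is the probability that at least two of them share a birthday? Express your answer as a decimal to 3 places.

It's easier to compute the probability that all 35 are distinct.
P(all distinct) = 366/366 · 365/366 · ··· · 332/366 ≈ 0.187.
So the probability of at least one match is 1 − 0.187 = 0.813.

0.813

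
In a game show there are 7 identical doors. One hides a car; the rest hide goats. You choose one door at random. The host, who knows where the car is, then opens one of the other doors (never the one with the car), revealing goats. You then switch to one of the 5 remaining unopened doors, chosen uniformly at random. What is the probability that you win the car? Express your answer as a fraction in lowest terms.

Your original door holds the car with probability 1/7, so the other 6 collectively hold it with probability 6/7.
The host can always find an empty door to open, so this doesn't change that 6/7; it is now spread over the 5 remaining unopened doors.
P(win by switching) = (6/7) · (1/5) = 6/35.

6/35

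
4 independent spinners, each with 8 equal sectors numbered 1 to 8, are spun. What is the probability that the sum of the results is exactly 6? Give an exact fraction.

There are 8^4 = 4096 equally likely outcomes.
The number of ordered 4-tuples from {1,…,8} summing to 6 is 10.
P(sum = 6) = 10/4096 = 5/2048.

5/2048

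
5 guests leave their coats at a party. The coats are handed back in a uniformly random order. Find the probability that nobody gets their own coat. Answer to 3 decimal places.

0.367

This is the derangement probability: permutations of 5 with no fixed point.
D(5) = 5! · (1 − 1/1! + 1/2! − ··· + (−1)^5/5!) = 44.
P = 44/120 = 11/30 ≈ 0.367.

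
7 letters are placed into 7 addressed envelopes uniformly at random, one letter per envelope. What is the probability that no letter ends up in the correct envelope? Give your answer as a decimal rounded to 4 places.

This is the derangement probability: permutations of 7 with no fixed point.
D(7) = 7! · (1 − 1/1! + 1/2! − ··· + (−1)^7/7!) = 1854.
P = 1854/5040 = 103/280 ≈ 0.3679.

0.3679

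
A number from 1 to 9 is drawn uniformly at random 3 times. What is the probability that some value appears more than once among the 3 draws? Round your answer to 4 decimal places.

0.3086

P(all 3 different) = 9/9 · 8/9 · ··· · 7/9 ≈ 0.6914.
P(at least two equal) = 1 − 0.6914 = 0.3086.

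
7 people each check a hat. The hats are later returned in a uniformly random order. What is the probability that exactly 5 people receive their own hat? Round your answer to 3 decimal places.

0.004

Choose which 5 of the 7 are fixed: C(7,5) = 21 ways.
The remaining 2 must have no fixed point: D(2) = 1.
P = 21·1/5040 = 1/240 ≈ 0.004.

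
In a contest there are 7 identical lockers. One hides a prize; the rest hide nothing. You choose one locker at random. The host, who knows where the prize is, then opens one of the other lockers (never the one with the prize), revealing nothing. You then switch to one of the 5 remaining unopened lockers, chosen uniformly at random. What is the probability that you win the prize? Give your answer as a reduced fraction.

Your original locker holds the prize with probability 1/7, so the other 6 collectively hold it with probability 6/7.
The host can always find an empty locker to open, so this doesn't change that 6/7; it is now spread over the 5 remaining unopened lockers.
P(win by switching) = (6/7) · (1/5) = 6/35.

6/35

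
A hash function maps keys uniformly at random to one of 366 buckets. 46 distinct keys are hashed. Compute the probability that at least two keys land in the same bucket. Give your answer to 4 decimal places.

0.9478

It's easier to compute the probability that all 46 are distinct.
P(all distinct) = 366/366 · 365/366 · ··· · 321/366 ≈ 0.0522.
So the probability of at least one match is 1 − 0.0522 = 0.9478.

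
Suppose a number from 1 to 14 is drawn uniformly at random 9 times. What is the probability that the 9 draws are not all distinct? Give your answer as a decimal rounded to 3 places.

P(all 9 different) = 14/14 · 13/14 · ··· · 6/14 ≈ 0.035.
P(at least two equal) = 1 − 0.035 = 0.965.

0.965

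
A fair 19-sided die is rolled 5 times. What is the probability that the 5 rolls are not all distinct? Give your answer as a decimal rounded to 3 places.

0.436

P(all 5 different) = 19/19 · 18/19 · ··· · 15/19 ≈ 0.564.
P(at least two equal) = 1 − 0.564 = 0.436.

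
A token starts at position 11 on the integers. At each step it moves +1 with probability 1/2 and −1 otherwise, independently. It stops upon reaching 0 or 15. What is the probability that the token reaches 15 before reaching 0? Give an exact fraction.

11/15

With a fair step, P(i) = ½P(i−1) + ½P(i+1) with P(0)=0, P(15)=1 has the linear solution P(i) = i/15.
P(11) = 11/15.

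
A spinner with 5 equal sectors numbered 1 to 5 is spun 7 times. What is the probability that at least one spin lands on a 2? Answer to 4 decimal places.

P(no spin lands on a 2) = (4/5)^7 ≈ 0.2097.
P(at least one) = 1 − 0.2097 = 0.7903.

0.7903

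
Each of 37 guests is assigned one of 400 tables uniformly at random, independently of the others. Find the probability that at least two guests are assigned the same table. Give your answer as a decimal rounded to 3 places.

It's easier to compute the probability that all 37 are distinct.
P(all distinct) = 400/400 · 399/400 · ··· · 364/400 ≈ 0.179.
So the probability of at least one match is 1 − 0.179 = 0.821.

0.821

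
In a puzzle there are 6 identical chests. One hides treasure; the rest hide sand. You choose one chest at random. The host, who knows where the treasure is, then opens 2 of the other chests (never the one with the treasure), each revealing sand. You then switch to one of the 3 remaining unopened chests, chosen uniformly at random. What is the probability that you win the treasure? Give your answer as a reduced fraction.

5/18

Your original chest holds the treasure with probability 1/6, so the other 5 collectively hold it with probability 5/6.
The host can always find 2 empty chests to open, so the reveals don't change that 5/6; it is now spread over the 3 remaining unopened chests.
P(win by switching) = (5/6) · (1/3) = 5/18.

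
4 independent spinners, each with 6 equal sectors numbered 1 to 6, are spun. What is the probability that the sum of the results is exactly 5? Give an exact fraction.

There are 6^4 = 1296 equally likely outcomes.
The number of ordered 4-tuples from {1,…,6} summing to 5 is 4.
P(sum = 5) = 4/1296 = 1/324.

1/324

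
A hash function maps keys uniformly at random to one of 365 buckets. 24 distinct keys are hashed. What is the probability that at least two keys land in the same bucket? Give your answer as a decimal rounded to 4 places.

0.5383

It's easier to compute the probability that all 24 are distinct.
P(all distinct) = 365/365 · 364/365 · ··· · 342/365 ≈ 0.4617.
So the probability of at least one match is 1 − 0.4617 = 0.5383.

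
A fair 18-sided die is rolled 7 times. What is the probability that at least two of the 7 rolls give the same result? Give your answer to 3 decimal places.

P(all 7 different) = 18/18 · 17/18 · ··· · 12/18 ≈ 0.262.
P(at least two equal) = 1 − 0.262 = 0.738.

0.738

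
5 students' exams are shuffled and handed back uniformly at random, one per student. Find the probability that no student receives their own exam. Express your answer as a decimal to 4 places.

This is the derangement probability: permutations of 5 with no fixed point.
D(5) = 5! · (1 − 1/1! + 1/2! − ··· + (−1)^5/5!) = 44.
P = 44/120 = 11/30 ≈ 0.3667.

0.3667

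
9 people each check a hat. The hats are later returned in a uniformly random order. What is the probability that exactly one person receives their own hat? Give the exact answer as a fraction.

Choose which one is fixed: C(9,1) = 9 ways.
The remaining 8 must have no fixed point: D(8) = 14833.
P = 9·14833/362880 = 2119/5760.

2119/5760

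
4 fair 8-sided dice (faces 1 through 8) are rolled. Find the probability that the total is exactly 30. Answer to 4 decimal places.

0.0024

There are 8^4 = 4096 equally likely outcomes.
The number of ordered 4-tuples from {1,…,8} summing to 30 is 10.
P(sum = 30) = 10/4096 = 5/2048 ≈ 0.0024.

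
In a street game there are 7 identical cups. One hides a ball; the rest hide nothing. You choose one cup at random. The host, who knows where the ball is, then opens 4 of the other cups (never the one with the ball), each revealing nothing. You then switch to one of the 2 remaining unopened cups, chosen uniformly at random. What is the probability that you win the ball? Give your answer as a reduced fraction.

3/7

Your original cup holds the ball with probability 1/7, so the other 6 collectively hold it with probability 6/7.
The host can always find 4 empty cups to open, so the reveals don't change that 6/7; it is now spread over the 2 remaining unopened cups.
P(win by switching) = (6/7) · (1/2) = 3/7.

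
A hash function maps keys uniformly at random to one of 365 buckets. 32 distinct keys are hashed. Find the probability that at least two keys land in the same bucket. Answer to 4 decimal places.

It's easier to compute the probability that all 32 are distinct.
P(all distinct) = 365/365 · 364/365 · ··· · 334/365 ≈ 0.2467.
So the probability of at least one match is 1 − 0.2467 = 0.7533.

0.7533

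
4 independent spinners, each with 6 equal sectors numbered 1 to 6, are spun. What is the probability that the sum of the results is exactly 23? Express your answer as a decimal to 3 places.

0.003

There are 6^4 = 1296 equally likely outcomes.
The number of ordered 4-tuples from {1,…,6} summing to 23 is 4.
P(sum = 23) = 4/1296 = 1/324 ≈ 0.003.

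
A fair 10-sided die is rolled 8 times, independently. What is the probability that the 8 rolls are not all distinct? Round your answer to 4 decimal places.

0.9819

P(all 8 different) = 10/10 · 9/10 · ··· · 3/10 ≈ 0.0181.
P(at least two equal) = 1 − 0.0181 = 0.9819.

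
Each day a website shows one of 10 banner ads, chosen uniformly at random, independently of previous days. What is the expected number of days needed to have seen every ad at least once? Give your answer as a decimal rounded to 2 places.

After i distinct types are collected, each trial gives a new one with probability (10−i)/10, so the expected wait for the next new type is 10/(10−i).
E = 10/10 + 10/9 + 10/8 + 10/7 + 10/6 + 10/5 + 10/4 + 10/3 + 10/2 + 10/1 = 7381/252 ≈ 29.29.

29.29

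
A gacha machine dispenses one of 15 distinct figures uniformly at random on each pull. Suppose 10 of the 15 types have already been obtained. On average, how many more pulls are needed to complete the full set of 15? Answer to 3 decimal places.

Starting from 10 distinct types, each trial gives a new one with probability (15−i)/15 when i types are held, so the wait for the next new type is 15/(15−i).
E = 15/5 + 15/4 + 15/3 + 15/2 + 15/1 = 137/4 ≈ 34.250.

34.250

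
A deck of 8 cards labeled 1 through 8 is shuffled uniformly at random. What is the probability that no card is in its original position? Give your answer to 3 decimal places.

This is the derangement probability: permutations of 8 with no fixed point.
D(8) = 8! · (1 − 1/1! + 1/2! − ··· + (−1)^8/8!) = 14833.
P = 14833/40320 = 2119/5760 ≈ 0.368.

0.368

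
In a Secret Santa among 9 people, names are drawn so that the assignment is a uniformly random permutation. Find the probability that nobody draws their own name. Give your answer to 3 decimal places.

0.368

This is the derangement probability: permutations of 9 with no fixed point.
D(9) = 9! · (1 − 1/1! + 1/2! − ··· + (−1)^9/9!) = 133496.
P = 133496/362880 = 16687/45360 ≈ 0.368.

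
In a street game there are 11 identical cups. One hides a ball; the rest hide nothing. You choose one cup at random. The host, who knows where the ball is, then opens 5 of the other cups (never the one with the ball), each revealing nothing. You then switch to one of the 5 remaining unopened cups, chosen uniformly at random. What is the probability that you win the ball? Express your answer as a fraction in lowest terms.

2/11

Your original cup holds the ball with probability 1/11, so the other 10 collectively hold it with probability 10/11.
The host can always find 5 empty cups to open, so the reveals don't change that 10/11; it is now spread over the 5 remaining unopened cups.
P(win by switching) = (10/11) · (1/5) = 2/11.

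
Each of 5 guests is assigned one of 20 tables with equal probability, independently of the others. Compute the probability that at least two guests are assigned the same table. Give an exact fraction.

It's easier to compute the probability that all 5 are distinct.
P(all distinct) = 20/20 · 19/20 · ··· · 16/20 = 2907/5000.
So the probability of at least one match is 1 − 2907/5000 = 2093/5000.

2093/5000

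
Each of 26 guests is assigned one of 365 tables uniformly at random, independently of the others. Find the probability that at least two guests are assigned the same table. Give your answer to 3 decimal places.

It's easier to compute the probability that all 26 are distinct.
P(all distinct) = 365/365 · 364/365 · ··· · 340/365 ≈ 0.402.
So the probability of at least one match is 1 − 0.402 = 0.598.

0.598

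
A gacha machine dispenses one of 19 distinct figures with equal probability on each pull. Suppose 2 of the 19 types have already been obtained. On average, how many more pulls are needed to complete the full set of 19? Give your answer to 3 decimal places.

65.351

Starting from 2 distinct types, each trial gives a new one with probability (19−i)/19 when i types are held, so the wait for the next new type is 19/(19−i).
E = 19/17 + 19/16 + 19/15 + 19/14 + 19/13 + 19/12 + 19/11 + 19/10 + 19/9 + 19/8 + 19/7 + 19/6 + 19/5 + 19/4 + 19/3 + 19/2 + 19/1 = 800702237/12252240 ≈ 65.351.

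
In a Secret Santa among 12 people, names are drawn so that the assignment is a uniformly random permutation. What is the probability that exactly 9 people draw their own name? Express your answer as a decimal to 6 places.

0.000001

Choose which 9 of the 12 are fixed: C(12,9) = 220 ways.
The remaining 3 must have no fixed point: D(3) = 2.
P = 220·2/479001600 = 1/1088640 ≈ 0.000001.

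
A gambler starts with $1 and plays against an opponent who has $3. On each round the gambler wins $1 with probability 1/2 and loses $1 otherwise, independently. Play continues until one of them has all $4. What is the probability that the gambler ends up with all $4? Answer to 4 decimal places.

With a fair step, P(i) = ½P(i−1) + ½P(i+1) with P(0)=0, P(4)=1 has the linear solution P(i) = i/4.
P(1) = 1/4 ≈ 0.2500.

0.2500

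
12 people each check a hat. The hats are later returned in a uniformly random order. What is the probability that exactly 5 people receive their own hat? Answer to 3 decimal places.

Choose which 5 of the 12 are fixed: C(12,5) = 792 ways.
The remaining 7 must have no fixed point: D(7) = 1854.
P = 792·1854/479001600 = 103/33600 ≈ 0.003.

0.003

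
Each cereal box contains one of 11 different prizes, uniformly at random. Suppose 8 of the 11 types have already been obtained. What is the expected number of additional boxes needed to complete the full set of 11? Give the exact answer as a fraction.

121/6

Starting from 8 distinct types, each trial gives a new one with probability (11−i)/11 when i types are held, so the wait for the next new type is 11/(11−i).
E = 11/3 + 11/2 + 11/1 = 121/6.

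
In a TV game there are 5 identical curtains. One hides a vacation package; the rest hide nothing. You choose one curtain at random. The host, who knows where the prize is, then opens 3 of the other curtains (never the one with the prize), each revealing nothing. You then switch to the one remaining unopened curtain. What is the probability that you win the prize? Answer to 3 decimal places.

0.800

Your original curtain holds the prize with probability 1/5, so the other 4 collectively hold it with probability 4/5.
The host can always find 3 empty curtains to open, so the reveals don't change that 4/5; it is now spread over the 1 remaining unopened curtain.
P(win by switching) = (4/5) · (1/1) = 4/5 ≈ 0.800.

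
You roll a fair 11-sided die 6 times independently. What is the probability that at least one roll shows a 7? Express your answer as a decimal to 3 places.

0.436

P(no roll shows a 7) = (10/11)^6 ≈ 0.564.
P(at least one) = 1 − 0.564 = 0.436.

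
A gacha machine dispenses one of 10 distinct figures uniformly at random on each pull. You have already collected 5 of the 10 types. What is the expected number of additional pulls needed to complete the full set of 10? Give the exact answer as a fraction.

Starting from 5 distinct types, each trial gives a new one with probability (10−i)/10 when i types are held, so the wait for the next new type is 10/(10−i).
E = 10/5 + 10/4 + 10/3 + 10/2 + 10/1 = 137/6.

137/6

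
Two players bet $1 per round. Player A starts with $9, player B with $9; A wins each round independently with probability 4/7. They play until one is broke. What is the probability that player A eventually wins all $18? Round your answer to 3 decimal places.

Let r = q/p = (3/7)/(4/7) = 3/4. The recurrence P(i) = p·P(i+1) + q·P(i−1) with P(0)=0, P(18)=1 gives P(i) = (1 − r^i)/(1 − r^18).
P(9) = (1 − (3/4)^9) / (1 − (3/4)^18) = 262144/281827 ≈ 0.930.

0.930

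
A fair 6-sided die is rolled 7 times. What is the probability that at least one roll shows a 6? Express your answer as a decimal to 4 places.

P(no roll shows a 6) = (5/6)^7 ≈ 0.2791.
P(at least one) = 1 − 0.2791 = 0.7209.

0.7209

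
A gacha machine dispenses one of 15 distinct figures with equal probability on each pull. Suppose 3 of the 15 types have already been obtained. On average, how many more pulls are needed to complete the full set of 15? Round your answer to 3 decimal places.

Starting from 3 distinct types, each trial gives a new one with probability (15−i)/15 when i types are held, so the wait for the next new type is 15/(15−i).
E = 15/12 + 15/11 + 15/10 + 15/9 + 15/8 + 15/7 + 15/6 + 15/5 + 15/4 + 15/3 + 15/2 + 15/1 = 86021/1848 ≈ 46.548.

46.548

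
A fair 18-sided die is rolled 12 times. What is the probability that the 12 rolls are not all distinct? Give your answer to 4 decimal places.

P(all 12 different) = 18/18 · 17/18 · ··· · 7/18 ≈ 0.0077.
P(at least two equal) = 1 − 0.0077 = 0.9923.

0.9923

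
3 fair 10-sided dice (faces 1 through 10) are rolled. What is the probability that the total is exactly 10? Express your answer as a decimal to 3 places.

There are 10^3 = 1000 equally likely outcomes.
The number of ordered 3-tuples from {1,…,10} summing to 10 is 36.
P(sum = 10) = 36/1000 = 9/250 ≈ 0.036.

0.036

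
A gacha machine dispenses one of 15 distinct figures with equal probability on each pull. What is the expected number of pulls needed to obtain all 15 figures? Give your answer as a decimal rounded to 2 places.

After i distinct types are collected, each trial gives a new one with probability (15−i)/15, so the expected wait for the next new type is 15/(15−i).
E = 15/15 + 15/14 + 15/13 + 15/12 + 15/11 + 15/10 + 15/9 + 15/8 + 15/7 + 15/6 + 15/5 + 15/4 + 15/3 + 15/2 + 15/1 = 1195757/24024 ≈ 49.77.

49.77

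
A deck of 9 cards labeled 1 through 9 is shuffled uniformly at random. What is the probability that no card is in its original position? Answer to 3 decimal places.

0.368

This is the derangement probability: permutations of 9 with no fixed point.
D(9) = 9! · (1 − 1/1! + 1/2! − ··· + (−1)^9/9!) = 133496.
P = 133496/362880 = 16687/45360 ≈ 0.368.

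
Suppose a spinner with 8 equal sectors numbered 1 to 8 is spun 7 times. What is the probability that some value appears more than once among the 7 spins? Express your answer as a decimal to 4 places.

0.9808

P(all 7 different) = 8/8 · 7/8 · ··· · 2/8 ≈ 0.0192.
P(at least two equal) = 1 − 0.0192 = 0.9808.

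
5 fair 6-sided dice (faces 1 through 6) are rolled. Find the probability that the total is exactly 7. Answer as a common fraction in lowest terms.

5/2592

There are 6^5 = 7776 equally likely outcomes.
The number of ordered 5-tuples from {1,…,6} summing to 7 is 15.
P(sum = 7) = 15/7776 = 5/2592.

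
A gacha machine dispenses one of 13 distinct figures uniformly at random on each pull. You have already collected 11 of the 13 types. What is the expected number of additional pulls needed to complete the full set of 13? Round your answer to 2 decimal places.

Starting from 11 distinct types, each trial gives a new one with probability (13−i)/13 when i types are held, so the wait for the next new type is 13/(13−i).
E = 13/2 + 13/1 = 39/2 ≈ 19.50.

19.50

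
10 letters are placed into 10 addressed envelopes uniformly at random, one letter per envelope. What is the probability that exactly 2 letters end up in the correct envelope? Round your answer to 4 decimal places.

0.1839

Choose which 2 of the 10 are fixed: C(10,2) = 45 ways.
The remaining 8 must have no fixed point: D(8) = 14833.
P = 45·14833/3628800 = 2119/11520 ≈ 0.1839.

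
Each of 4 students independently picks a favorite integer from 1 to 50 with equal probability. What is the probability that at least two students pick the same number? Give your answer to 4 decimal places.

It's easier to compute the probability that all 4 are distinct.
P(all distinct) = 50/50 · 49/50 · ··· · 47/50 ≈ 0.8844.
So the probability of at least one match is 1 − 0.8844 = 0.1156.

0.1156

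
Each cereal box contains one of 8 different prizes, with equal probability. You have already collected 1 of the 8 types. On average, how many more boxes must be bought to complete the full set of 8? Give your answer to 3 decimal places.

20.743

Starting from 1 distinct type, each trial gives a new one with probability (8−i)/8 when i types are held, so the wait for the next new type is 8/(8−i).
E = 8/7 + 8/6 + 8/5 + 8/4 + 8/3 + 8/2 + 8/1 = 726/35 ≈ 20.743.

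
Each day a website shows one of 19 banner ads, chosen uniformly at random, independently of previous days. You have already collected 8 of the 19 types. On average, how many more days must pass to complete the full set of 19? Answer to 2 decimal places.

57.38

Starting from 8 distinct types, each trial gives a new one with probability (19−i)/19 when i types are held, so the wait for the next new type is 19/(19−i).
E = 19/11 + 19/10 + 19/9 + 19/8 + 19/7 + 19/6 + 19/5 + 19/4 + 19/3 + 19/2 + 19/1 = 1590509/27720 ≈ 57.38.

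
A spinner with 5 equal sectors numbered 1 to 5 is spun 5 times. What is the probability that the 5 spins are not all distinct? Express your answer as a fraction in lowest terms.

P(all 5 different) = 5/5 · 4/5 · ··· · 1/5 = 24/625.
P(at least two equal) = 1 − 24/625 = 601/625.

601/625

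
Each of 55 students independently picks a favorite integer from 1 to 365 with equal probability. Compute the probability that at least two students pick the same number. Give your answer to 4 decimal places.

It's easier to compute the probability that all 55 are distinct.
P(all distinct) = 365/365 · 364/365 · ··· · 311/365 ≈ 0.0137.
So the probability of at least one match is 1 − 0.0137 = 0.9863.

0.9863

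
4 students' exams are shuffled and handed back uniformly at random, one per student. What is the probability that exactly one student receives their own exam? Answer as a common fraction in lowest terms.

1/3

Choose which one is fixed: C(4,1) = 4 ways.
The remaining 3 must have no fixed point: D(3) = 2.
P = 4·2/24 = 1/3.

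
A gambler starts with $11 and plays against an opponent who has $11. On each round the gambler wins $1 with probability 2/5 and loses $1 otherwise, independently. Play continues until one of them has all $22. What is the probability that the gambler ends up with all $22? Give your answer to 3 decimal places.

Let r = q/p = (3/5)/(2/5) = 3/2. The recurrence P(i) = p·P(i+1) + q·P(i−1) with P(0)=0, P(22)=1 gives P(i) = (1 − r^i)/(1 − r^22).
P(11) = (1 − (3/2)^11) / (1 − (3/2)^22) = 2048/179195 ≈ 0.011.

0.011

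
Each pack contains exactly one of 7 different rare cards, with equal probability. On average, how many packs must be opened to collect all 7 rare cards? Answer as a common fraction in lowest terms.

After i distinct types are collected, each trial gives a new one with probability (7−i)/7, so the expected wait for the next new type is 7/(7−i).
E = 7/7 + 7/6 + 7/5 + 7/4 + 7/3 + 7/2 + 7/1 = 363/20.

363/20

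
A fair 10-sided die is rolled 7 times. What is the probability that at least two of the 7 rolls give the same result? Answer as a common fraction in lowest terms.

2936/3125

P(all 7 different) = 10/10 · 9/10 · ··· · 4/10 = 189/3125.
P(at least two equal) = 1 − 189/3125 = 2936/3125.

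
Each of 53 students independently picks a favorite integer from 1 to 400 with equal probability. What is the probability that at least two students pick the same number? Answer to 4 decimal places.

0.9729

It's easier to compute the probability that all 53 are distinct.
P(all distinct) = 400/400 · 399/400 · ··· · 348/400 ≈ 0.0271.
So the probability of at least one match is 1 − 0.0271 = 0.9729.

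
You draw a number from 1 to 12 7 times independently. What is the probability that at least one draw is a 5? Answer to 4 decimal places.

0.4561

P(no draw is a 5) = (11/12)^7 ≈ 0.5439.
P(at least one) = 1 − 0.5439 = 0.4561.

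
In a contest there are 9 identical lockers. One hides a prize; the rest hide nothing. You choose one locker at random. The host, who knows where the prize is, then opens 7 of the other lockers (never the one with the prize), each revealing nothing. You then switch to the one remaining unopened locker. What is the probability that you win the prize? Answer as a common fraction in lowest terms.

Your original locker holds the prize with probability 1/9, so the other 8 collectively hold it with probability 8/9.
The host can always find 7 empty lockers to open, so the reveals don't change that 8/9; it is now spread over the 1 remaining unopened locker.
P(win by switching) = (8/9) · (1/1) = 8/9.

8/9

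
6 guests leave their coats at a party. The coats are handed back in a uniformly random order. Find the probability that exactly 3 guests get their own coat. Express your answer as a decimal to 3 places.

0.056

Choose which 3 of the 6 are fixed: C(6,3) = 20 ways.
The remaining 3 must have no fixed point: D(3) = 2.
P = 20·2/720 = 1/18 ≈ 0.056.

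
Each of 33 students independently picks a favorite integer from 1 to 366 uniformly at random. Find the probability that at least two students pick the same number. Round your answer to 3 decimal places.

0.774

It's easier to compute the probability that all 33 are distinct.
P(all distinct) = 366/366 · 365/366 · ··· · 334/366 ≈ 0.226.
So the probability of at least one match is 1 − 0.226 = 0.774.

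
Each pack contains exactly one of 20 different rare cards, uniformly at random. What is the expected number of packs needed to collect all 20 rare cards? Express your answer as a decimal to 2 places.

71.95

After i distinct types are collected, each trial gives a new one with probability (20−i)/20, so the expected wait for the next new type is 20/(20−i).
E = 20/20 + 20/19 + 20/18 + 20/17 + 20/16 + 20/15 + 20/14 + 20/13 + 20/12 + 20/11 + 20/10 + 20/9 + 20/8 + 20/7 + 20/6 + 20/5 + 20/4 + 20/3 + 20/2 + 20/1 = 279175675/3879876 ≈ 71.95.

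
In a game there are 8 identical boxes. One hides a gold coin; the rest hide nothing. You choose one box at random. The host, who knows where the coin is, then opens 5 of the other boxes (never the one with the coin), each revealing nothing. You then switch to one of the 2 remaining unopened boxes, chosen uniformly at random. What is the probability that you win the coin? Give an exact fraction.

7/16

Your original box holds the coin with probability 1/8, so the other 7 collectively hold it with probability 7/8.
The host can always find 5 empty boxes to open, so the reveals don't change that 7/8; it is now spread over the 2 remaining unopened boxes.
P(win by switching) = (7/8) · (1/2) = 7/16.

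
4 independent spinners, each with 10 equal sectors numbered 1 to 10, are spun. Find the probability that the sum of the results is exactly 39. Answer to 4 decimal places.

There are 10^4 = 10000 equally likely outcomes.
The number of ordered 4-tuples from {1,…,10} summing to 39 is 4.
P(sum = 39) = 4/10000 = 1/2500 ≈ 0.0004.

0.0004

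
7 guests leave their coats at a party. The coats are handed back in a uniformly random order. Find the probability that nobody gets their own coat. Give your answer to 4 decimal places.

This is the derangement probability: permutations of 7 with no fixed point.
D(7) = 7! · (1 − 1/1! + 1/2! − ··· + (−1)^7/7!) = 1854.
P = 1854/5040 = 103/280 ≈ 0.3679.

0.3679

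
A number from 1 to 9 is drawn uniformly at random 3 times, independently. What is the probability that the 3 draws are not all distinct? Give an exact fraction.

25/81

P(all 3 different) = 9/9 · 8/9 · ··· · 7/9 = 56/81.
P(at least two equal) = 1 − 56/81 = 25/81.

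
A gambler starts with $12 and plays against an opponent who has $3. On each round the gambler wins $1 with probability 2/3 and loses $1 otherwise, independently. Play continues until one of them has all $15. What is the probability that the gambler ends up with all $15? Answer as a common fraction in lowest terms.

Let r = q/p = (1/3)/(2/3) = 1/2. The recurrence P(i) = p·P(i+1) + q·P(i−1) with P(0)=0, P(15)=1 gives P(i) = (1 − r^i)/(1 − r^15).
P(12) = (1 − (1/2)^12) / (1 − (1/2)^15) = 4680/4681.

4680/4681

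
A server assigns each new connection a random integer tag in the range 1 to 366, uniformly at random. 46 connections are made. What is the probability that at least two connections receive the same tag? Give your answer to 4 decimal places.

It's easier to compute the probability that all 46 are distinct.
P(all distinct) = 366/366 · 365/366 · ··· · 321/366 ≈ 0.0522.
So the probability of at least one match is 1 − 0.0522 = 0.9478.

0.9478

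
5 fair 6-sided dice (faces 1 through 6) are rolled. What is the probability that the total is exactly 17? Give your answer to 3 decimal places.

There are 6^5 = 7776 equally likely outcomes.
The number of ordered 5-tuples from {1,…,6} summing to 17 is 780.
P(sum = 17) = 780/7776 = 65/648 ≈ 0.100.

0.100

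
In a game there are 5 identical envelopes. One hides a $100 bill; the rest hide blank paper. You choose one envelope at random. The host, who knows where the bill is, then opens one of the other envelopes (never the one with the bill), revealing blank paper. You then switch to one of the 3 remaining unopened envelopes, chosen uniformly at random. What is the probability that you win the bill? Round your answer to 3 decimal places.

0.267

Your original envelope holds the bill with probability 1/5, so the other 4 collectively hold it with probability 4/5.
The host can always find an empty envelope to open, so this doesn't change that 4/5; it is now spread over the 3 remaining unopened envelopes.
P(win by switching) = (4/5) · (1/3) = 4/15 ≈ 0.267.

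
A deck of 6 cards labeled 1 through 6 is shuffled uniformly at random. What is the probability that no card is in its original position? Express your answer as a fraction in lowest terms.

This is the derangement probability: permutations of 6 with no fixed point.
D(6) = 6! · (1 − 1/1! + 1/2! − ··· + (−1)^6/6!) = 265.
P = 265/720 = 53/144.

53/144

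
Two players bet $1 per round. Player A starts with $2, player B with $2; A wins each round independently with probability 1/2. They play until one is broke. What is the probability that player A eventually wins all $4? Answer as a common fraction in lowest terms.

With a fair step, P(i) = ½P(i−1) + ½P(i+1) with P(0)=0, P(4)=1 has the linear solution P(i) = i/4.
P(2) = 2/4 = 1/2.

1/2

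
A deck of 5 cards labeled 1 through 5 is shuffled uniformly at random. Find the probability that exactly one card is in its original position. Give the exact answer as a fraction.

Choose which one is fixed: C(5,1) = 5 ways.
The remaining 4 must have no fixed point: D(4) = 9.
P = 5·9/120 = 3/8.

3/8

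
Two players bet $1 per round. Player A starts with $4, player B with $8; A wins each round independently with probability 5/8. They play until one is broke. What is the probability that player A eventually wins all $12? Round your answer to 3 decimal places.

0.872

Let r = q/p = (3/8)/(5/8) = 3/5. The recurrence P(i) = p·P(i+1) + q·P(i−1) with P(0)=0, P(12)=1 gives P(i) = (1 − r^i)/(1 − r^12).
P(4) = (1 − (3/5)^4) / (1 − (3/5)^12) = 390625/447811 ≈ 0.872.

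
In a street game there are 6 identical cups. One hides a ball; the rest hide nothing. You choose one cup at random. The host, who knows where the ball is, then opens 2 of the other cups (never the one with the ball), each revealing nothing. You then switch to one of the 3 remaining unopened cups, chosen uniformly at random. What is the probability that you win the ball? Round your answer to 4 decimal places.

Your original cup holds the ball with probability 1/6, so the other 5 collectively hold it with probability 5/6.
The host can always find 2 empty cups to open, so the reveals don't change that 5/6; it is now spread over the 3 remaining unopened cups.
P(win by switching) = (5/6) · (1/3) = 5/18 ≈ 0.2778.

0.2778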